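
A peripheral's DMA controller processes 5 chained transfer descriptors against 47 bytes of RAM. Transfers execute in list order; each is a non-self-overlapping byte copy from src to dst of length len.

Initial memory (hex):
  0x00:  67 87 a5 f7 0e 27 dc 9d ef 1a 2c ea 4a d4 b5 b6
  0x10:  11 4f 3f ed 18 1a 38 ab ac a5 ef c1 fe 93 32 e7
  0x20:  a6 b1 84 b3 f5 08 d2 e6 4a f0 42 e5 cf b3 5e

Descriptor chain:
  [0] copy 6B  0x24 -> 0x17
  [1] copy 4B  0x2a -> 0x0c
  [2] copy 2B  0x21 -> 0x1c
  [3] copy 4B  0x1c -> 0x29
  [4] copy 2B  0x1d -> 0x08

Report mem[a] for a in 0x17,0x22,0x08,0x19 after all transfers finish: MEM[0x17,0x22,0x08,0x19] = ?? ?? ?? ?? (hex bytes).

MEM[0x17,0x22,0x08,0x19] = f5 84 84 d2

D0: mem[0x17..0x1c] <- [f5 08 d2 e6 4a f0]
D1: mem[0x0c..0x0f] <- [42 e5 cf b3]
D2: mem[0x1c..0x1d] <- [b1 84]
D3: mem[0x29..0x2c] <- [b1 84 32 e7]
D4: mem[0x08..0x09] <- [84 32]
query mem[0x17]=0xf5, mem[0x22]=0x84, mem[0x08]=0x84, mem[0x19]=0xd2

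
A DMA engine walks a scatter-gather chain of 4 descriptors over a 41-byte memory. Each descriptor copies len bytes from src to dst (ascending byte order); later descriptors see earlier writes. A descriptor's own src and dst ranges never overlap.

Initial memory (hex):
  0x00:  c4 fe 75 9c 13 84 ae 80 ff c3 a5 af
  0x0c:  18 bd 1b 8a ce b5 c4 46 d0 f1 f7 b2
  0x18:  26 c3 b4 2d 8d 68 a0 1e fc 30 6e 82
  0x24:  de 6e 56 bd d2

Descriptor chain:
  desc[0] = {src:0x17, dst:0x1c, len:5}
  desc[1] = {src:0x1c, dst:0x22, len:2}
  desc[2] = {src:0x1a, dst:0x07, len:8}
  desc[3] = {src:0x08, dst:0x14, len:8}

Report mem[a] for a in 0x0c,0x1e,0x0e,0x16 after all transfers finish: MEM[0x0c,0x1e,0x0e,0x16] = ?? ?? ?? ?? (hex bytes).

MEM[0x0c,0x1e,0x0e,0x16] = b4 c3 30 26

#0 dst[0x1c+5] := {0xb2,0x26,0xc3,0xb4,0x2d}
#1 dst[0x22+2] := {0xb2,0x26}
#2 dst[0x07+8] := {0xb4,0x2d,0xb2,0x26,0xc3,0xb4,0x2d,0x30}
#3 dst[0x14+8] := {0x2d,0xb2,0x26,0xc3,0xb4,0x2d,0x30,0x8a}
query mem[0x0c]=0xb4, mem[0x1e]=0xc3, mem[0x0e]=0x30, mem[0x16]=0x26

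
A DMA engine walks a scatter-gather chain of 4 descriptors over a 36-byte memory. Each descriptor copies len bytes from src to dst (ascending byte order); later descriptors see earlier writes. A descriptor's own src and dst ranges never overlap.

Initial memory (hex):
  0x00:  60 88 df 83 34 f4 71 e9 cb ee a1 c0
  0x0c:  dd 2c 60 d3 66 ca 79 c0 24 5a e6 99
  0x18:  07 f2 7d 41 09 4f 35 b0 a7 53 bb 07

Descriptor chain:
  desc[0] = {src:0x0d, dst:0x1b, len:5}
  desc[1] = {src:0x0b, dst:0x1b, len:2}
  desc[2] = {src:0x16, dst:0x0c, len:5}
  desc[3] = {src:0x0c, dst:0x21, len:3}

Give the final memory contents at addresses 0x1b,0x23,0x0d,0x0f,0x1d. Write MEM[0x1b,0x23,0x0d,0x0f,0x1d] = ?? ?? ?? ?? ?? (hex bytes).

[0] 0x0d->0x1b len=5 : 2c 60 d3 66 ca
[1] 0x0b->0x1b len=2 : c0 dd
[2] 0x16->0x0c len=5 : e6 99 07 f2 7d
[3] 0x0c->0x21 len=3 : e6 99 07
query mem[0x1b]=0xc0, mem[0x23]=0x07, mem[0x0d]=0x99, mem[0x0f]=0xf2, mem[0x1d]=0xd3

MEM[0x1b,0x23,0x0d,0x0f,0x1d] = c0 07 99 f2 d3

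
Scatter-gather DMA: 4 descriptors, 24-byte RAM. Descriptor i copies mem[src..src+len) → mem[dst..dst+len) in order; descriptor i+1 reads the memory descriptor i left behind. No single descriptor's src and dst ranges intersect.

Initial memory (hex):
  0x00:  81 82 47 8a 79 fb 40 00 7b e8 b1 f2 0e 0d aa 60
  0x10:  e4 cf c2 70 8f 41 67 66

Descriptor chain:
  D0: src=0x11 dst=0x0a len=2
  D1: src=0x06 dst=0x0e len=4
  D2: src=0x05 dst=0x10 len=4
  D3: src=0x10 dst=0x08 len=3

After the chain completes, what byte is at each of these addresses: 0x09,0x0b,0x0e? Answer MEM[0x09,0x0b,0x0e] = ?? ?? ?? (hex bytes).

MEM[0x09,0x0b,0x0e] = 40 c2 40

  after D0: wrote 2B at 0x0a = cfc2
  after D1: wrote 4B at 0x0e = 40007be8
  after D2: wrote 4B at 0x10 = fb40007b
  after D3: wrote 3B at 0x08 = fb4000
query mem[0x09]=0x40, mem[0x0b]=0xc2, mem[0x0e]=0x40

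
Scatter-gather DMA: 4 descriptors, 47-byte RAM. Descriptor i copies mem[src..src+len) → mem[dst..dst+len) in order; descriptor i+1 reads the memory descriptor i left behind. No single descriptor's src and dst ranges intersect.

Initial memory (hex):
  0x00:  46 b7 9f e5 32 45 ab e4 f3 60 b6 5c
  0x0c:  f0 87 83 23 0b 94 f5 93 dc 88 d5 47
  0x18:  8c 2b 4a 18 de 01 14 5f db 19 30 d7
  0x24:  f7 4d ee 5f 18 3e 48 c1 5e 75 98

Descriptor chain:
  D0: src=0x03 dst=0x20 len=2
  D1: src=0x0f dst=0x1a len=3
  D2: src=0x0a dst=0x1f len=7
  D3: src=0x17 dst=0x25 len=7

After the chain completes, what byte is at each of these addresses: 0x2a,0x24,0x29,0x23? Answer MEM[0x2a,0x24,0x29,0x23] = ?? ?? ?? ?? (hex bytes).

[0] 0x03->0x20 len=2 : e5 32
[1] 0x0f->0x1a len=3 : 23 0b 94
[2] 0x0a->0x1f len=7 : b6 5c f0 87 83 23 0b
[3] 0x17->0x25 len=7 : 47 8c 2b 23 0b 94 01
query mem[0x2a]=0x94, mem[0x24]=0x23, mem[0x29]=0x0b, mem[0x23]=0x83

MEM[0x2a,0x24,0x29,0x23] = 94 23 0b 83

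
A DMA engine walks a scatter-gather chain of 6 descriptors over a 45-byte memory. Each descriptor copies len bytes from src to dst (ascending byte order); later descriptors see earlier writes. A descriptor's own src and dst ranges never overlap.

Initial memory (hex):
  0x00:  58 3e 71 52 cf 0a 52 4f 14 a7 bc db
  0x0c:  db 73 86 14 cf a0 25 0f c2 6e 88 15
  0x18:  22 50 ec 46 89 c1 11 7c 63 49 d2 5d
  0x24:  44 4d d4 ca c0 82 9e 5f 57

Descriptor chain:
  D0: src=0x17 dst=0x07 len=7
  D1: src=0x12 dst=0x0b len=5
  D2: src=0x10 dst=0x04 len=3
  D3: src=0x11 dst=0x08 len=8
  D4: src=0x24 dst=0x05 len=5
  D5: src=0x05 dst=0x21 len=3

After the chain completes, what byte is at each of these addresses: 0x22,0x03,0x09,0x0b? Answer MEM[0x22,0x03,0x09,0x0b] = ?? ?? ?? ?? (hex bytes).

#0 dst[0x07+7] := {0x15,0x22,0x50,0xec,0x46,0x89,0xc1}
#1 dst[0x0b+5] := {0x25,0x0f,0xc2,0x6e,0x88}
#2 dst[0x04+3] := {0xcf,0xa0,0x25}
#3 dst[0x08+8] := {0xa0,0x25,0x0f,0xc2,0x6e,0x88,0x15,0x22}
#4 dst[0x05+5] := {0x44,0x4d,0xd4,0xca,0xc0}
#5 dst[0x21+3] := {0x44,0x4d,0xd4}
query mem[0x22]=0x4d, mem[0x03]=0x52, mem[0x09]=0xc0, mem[0x0b]=0xc2

MEM[0x22,0x03,0x09,0x0b] = 4d 52 c0 c2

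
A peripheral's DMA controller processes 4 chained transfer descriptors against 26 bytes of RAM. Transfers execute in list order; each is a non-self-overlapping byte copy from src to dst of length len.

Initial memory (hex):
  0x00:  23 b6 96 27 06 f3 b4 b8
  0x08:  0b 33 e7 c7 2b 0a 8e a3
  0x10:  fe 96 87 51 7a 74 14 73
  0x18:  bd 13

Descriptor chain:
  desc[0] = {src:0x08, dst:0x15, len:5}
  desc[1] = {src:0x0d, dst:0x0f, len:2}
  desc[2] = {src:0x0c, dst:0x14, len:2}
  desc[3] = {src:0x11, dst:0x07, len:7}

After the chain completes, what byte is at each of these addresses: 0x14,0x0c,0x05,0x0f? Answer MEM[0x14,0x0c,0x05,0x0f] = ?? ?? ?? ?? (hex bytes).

[0] 0x08->0x15 len=5 : 0b 33 e7 c7 2b
[1] 0x0d->0x0f len=2 : 0a 8e
[2] 0x0c->0x14 len=2 : 2b 0a
[3] 0x11->0x07 len=7 : 96 87 51 2b 0a 33 e7
query mem[0x14]=0x2b, mem[0x0c]=0x33, mem[0x05]=0xf3, mem[0x0f]=0x0a

MEM[0x14,0x0c,0x05,0x0f] = 2b 33 f3 0a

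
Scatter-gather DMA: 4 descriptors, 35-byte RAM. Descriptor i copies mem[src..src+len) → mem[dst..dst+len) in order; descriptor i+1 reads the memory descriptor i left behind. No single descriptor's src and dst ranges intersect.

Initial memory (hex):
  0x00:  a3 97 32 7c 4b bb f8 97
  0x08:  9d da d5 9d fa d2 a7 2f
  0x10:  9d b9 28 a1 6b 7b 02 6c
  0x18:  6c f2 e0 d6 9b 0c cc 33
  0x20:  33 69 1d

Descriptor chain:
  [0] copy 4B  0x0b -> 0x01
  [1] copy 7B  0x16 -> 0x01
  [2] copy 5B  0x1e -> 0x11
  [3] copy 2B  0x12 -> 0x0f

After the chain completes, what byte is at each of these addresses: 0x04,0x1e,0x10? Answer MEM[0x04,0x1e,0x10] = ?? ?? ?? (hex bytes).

MEM[0x04,0x1e,0x10] = f2 cc 33

  after D0: wrote 4B at 0x01 = 9dfad2a7
  after D1: wrote 7B at 0x01 = 026c6cf2e0d69b
  after D2: wrote 5B at 0x11 = cc3333691d
  after D3: wrote 2B at 0x0f = 3333
query mem[0x04]=0xf2, mem[0x1e]=0xcc, mem[0x10]=0x33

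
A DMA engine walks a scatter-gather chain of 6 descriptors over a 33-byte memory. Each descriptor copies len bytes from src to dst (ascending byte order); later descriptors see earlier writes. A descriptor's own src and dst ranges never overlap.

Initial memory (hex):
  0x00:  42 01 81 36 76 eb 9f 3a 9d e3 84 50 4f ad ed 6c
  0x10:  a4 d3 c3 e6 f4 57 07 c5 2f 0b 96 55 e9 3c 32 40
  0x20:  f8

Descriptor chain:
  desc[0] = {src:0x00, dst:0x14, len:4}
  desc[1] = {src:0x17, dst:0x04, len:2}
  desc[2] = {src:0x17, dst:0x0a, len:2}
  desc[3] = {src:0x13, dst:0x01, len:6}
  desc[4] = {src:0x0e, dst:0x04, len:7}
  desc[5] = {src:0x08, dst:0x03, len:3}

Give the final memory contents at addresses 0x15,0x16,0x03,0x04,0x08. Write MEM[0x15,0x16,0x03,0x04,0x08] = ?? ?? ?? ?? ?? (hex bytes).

MEM[0x15,0x16,0x03,0x04,0x08] = 01 81 c3 e6 c3

[0] 0x00->0x14 len=4 : 42 01 81 36
[1] 0x17->0x04 len=2 : 36 2f
[2] 0x17->0x0a len=2 : 36 2f
[3] 0x13->0x01 len=6 : e6 42 01 81 36 2f
[4] 0x0e->0x04 len=7 : ed 6c a4 d3 c3 e6 42
[5] 0x08->0x03 len=3 : c3 e6 42
query mem[0x15]=0x01, mem[0x16]=0x81, mem[0x03]=0xc3, mem[0x04]=0xe6, mem[0x08]=0xc3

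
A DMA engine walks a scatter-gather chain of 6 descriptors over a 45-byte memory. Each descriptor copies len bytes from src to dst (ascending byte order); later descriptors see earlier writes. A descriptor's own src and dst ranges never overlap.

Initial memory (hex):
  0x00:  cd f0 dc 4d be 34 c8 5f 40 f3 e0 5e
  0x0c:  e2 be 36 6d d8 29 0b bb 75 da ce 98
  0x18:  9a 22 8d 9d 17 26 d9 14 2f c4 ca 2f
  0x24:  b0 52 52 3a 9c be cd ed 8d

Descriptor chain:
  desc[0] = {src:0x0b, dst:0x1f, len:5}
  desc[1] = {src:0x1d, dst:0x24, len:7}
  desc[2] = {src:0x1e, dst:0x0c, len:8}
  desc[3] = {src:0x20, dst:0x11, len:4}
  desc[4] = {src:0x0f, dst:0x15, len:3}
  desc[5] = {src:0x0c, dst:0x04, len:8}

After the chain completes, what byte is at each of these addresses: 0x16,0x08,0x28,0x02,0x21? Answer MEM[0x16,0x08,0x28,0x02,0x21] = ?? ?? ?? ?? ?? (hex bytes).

D0: mem[0x1f..0x23] <- [5e e2 be 36 6d]
D1: mem[0x24..0x2a] <- [26 d9 5e e2 be 36 6d]
D2: mem[0x0c..0x13] <- [d9 5e e2 be 36 6d 26 d9]
D3: mem[0x11..0x14] <- [e2 be 36 6d]
D4: mem[0x15..0x17] <- [be 36 e2]
D5: mem[0x04..0x0b] <- [d9 5e e2 be 36 e2 be 36]
query mem[0x16]=0x36, mem[0x08]=0x36, mem[0x28]=0xbe, mem[0x02]=0xdc, mem[0x21]=0xbe

MEM[0x16,0x08,0x28,0x02,0x21] = 36 36 be dc be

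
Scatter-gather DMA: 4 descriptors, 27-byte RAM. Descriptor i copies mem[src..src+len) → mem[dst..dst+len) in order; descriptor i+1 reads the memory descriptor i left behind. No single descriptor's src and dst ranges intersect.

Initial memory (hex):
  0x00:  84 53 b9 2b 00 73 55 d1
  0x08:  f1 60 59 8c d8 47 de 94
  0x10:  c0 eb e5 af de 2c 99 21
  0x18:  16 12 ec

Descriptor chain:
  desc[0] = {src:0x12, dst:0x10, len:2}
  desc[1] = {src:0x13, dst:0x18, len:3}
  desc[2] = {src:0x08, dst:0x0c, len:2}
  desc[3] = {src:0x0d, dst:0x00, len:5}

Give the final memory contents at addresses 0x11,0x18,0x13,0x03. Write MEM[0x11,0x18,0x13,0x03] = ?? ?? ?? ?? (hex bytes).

MEM[0x11,0x18,0x13,0x03] = af af af e5

[0] 0x12->0x10 len=2 : e5 af
[1] 0x13->0x18 len=3 : af de 2c
[2] 0x08->0x0c len=2 : f1 60
[3] 0x0d->0x00 len=5 : 60 de 94 e5 af
query mem[0x11]=0xaf, mem[0x18]=0xaf, mem[0x13]=0xaf, mem[0x03]=0xe5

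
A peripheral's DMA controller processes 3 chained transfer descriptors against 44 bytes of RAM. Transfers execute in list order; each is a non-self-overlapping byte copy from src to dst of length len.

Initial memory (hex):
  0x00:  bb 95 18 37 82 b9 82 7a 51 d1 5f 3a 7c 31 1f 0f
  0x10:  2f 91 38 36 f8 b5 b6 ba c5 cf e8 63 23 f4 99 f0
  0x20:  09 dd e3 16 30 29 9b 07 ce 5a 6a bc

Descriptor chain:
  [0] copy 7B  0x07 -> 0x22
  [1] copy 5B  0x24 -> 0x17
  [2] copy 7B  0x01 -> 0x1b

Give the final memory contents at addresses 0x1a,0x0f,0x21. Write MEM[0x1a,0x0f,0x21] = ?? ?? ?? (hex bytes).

MEM[0x1a,0x0f,0x21] = 7c 0f 7a

  after D0: wrote 7B at 0x22 = 7a51d15f3a7c31
  after D1: wrote 5B at 0x17 = d15f3a7c31
  after D2: wrote 7B at 0x1b = 95183782b9827a
query mem[0x1a]=0x7c, mem[0x0f]=0x0f, mem[0x21]=0x7a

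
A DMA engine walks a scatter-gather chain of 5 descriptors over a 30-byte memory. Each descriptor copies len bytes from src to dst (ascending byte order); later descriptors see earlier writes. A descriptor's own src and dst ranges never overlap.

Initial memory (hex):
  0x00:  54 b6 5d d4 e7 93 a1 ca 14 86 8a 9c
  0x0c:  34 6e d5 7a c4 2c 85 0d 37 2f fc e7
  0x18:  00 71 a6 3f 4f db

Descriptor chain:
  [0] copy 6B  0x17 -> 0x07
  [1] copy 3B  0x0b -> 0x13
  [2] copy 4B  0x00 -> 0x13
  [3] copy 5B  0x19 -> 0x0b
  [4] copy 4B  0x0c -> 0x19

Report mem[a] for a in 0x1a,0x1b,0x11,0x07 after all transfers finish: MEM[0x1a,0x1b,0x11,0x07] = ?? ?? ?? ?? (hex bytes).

#0 dst[0x07+6] := {0xe7,0x00,0x71,0xa6,0x3f,0x4f}
#1 dst[0x13+3] := {0x3f,0x4f,0x6e}
#2 dst[0x13+4] := {0x54,0xb6,0x5d,0xd4}
#3 dst[0x0b+5] := {0x71,0xa6,0x3f,0x4f,0xdb}
#4 dst[0x19+4] := {0xa6,0x3f,0x4f,0xdb}
query mem[0x1a]=0x3f, mem[0x1b]=0x4f, mem[0x11]=0x2c, mem[0x07]=0xe7

MEM[0x1a,0x1b,0x11,0x07] = 3f 4f 2c e7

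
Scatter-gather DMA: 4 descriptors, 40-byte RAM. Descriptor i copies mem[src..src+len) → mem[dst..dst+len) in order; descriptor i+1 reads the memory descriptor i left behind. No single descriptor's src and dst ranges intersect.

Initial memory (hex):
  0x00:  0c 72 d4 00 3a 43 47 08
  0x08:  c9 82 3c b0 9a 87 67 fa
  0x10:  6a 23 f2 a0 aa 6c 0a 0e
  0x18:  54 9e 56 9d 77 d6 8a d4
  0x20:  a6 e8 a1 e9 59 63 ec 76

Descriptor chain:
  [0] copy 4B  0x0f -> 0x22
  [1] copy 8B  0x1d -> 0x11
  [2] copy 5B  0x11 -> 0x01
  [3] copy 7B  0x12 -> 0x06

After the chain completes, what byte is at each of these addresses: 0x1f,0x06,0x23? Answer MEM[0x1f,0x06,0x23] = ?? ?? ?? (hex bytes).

MEM[0x1f,0x06,0x23] = d4 8a 6a

#0 dst[0x22+4] := {0xfa,0x6a,0x23,0xf2}
#1 dst[0x11+8] := {0xd6,0x8a,0xd4,0xa6,0xe8,0xfa,0x6a,0x23}
#2 dst[0x01+5] := {0xd6,0x8a,0xd4,0xa6,0xe8}
#3 dst[0x06+7] := {0x8a,0xd4,0xa6,0xe8,0xfa,0x6a,0x23}
query mem[0x1f]=0xd4, mem[0x06]=0x8a, mem[0x23]=0x6a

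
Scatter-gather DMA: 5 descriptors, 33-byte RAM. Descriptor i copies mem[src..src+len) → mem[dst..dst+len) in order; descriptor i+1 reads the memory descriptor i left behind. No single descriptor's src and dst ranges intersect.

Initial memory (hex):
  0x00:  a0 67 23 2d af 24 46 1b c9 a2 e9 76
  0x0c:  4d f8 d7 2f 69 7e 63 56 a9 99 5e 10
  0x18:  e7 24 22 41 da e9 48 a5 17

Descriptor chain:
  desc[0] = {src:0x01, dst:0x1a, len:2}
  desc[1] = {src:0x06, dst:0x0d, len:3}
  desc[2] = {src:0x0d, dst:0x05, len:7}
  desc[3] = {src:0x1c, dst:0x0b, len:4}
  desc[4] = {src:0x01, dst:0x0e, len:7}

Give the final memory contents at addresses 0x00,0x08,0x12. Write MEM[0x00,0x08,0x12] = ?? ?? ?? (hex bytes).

MEM[0x00,0x08,0x12] = a0 69 46

  after D0: wrote 2B at 0x1a = 6723
  after D1: wrote 3B at 0x0d = 461bc9
  after D2: wrote 7B at 0x05 = 461bc9697e6356
  after D3: wrote 4B at 0x0b = dae948a5
  after D4: wrote 7B at 0x0e = 67232daf461bc9
query mem[0x00]=0xa0, mem[0x08]=0x69, mem[0x12]=0x46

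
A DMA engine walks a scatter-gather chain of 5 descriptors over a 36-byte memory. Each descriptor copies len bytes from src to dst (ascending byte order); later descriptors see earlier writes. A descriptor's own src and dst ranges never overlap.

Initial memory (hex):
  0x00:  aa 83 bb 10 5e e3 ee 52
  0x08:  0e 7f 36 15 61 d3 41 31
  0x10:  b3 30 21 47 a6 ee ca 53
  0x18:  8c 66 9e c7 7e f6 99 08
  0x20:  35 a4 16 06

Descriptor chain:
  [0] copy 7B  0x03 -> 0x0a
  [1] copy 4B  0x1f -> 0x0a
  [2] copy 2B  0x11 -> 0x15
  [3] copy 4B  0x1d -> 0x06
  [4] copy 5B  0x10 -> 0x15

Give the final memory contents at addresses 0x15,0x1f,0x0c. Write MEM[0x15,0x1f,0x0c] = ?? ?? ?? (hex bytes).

#0 dst[0x0a+7] := {0x10,0x5e,0xe3,0xee,0x52,0x0e,0x7f}
#1 dst[0x0a+4] := {0x08,0x35,0xa4,0x16}
#2 dst[0x15+2] := {0x30,0x21}
#3 dst[0x06+4] := {0xf6,0x99,0x08,0x35}
#4 dst[0x15+5] := {0x7f,0x30,0x21,0x47,0xa6}
query mem[0x15]=0x7f, mem[0x1f]=0x08, mem[0x0c]=0xa4

MEM[0x15,0x1f,0x0c] = 7f 08 a4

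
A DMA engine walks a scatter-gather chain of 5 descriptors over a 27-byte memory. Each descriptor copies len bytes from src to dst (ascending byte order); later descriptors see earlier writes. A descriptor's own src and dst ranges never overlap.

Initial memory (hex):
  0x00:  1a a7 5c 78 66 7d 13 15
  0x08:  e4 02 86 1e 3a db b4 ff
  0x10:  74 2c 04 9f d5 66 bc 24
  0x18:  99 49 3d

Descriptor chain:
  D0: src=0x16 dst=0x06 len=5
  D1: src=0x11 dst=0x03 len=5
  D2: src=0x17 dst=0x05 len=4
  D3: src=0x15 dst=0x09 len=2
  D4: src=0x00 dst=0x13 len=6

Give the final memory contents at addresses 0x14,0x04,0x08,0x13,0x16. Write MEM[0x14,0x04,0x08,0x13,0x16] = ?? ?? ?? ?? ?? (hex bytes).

#0 dst[0x06+5] := {0xbc,0x24,0x99,0x49,0x3d}
#1 dst[0x03+5] := {0x2c,0x04,0x9f,0xd5,0x66}
#2 dst[0x05+4] := {0x24,0x99,0x49,0x3d}
#3 dst[0x09+2] := {0x66,0xbc}
#4 dst[0x13+6] := {0x1a,0xa7,0x5c,0x2c,0x04,0x24}
query mem[0x14]=0xa7, mem[0x04]=0x04, mem[0x08]=0x3d, mem[0x13]=0x1a, mem[0x16]=0x2c

MEM[0x14,0x04,0x08,0x13,0x16] = a7 04 3d 1a 2c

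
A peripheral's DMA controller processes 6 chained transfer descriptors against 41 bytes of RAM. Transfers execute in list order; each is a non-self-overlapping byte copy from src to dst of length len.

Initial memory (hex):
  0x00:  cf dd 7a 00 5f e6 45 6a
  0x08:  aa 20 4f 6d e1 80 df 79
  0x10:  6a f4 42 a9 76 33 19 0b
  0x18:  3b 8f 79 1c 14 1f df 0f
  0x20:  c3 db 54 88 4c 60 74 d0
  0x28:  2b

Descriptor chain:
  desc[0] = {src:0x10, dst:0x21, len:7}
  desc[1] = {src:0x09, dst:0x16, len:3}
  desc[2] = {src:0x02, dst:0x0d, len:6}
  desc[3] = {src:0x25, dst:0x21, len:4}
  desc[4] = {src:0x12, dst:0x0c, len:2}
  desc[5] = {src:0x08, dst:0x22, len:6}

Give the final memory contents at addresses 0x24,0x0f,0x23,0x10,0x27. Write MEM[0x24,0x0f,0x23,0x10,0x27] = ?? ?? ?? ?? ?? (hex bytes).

MEM[0x24,0x0f,0x23,0x10,0x27] = 4f 5f 20 e6 a9

[0] 0x10->0x21 len=7 : 6a f4 42 a9 76 33 19
[1] 0x09->0x16 len=3 : 20 4f 6d
[2] 0x02->0x0d len=6 : 7a 00 5f e6 45 6a
[3] 0x25->0x21 len=4 : 76 33 19 2b
[4] 0x12->0x0c len=2 : 6a a9
[5] 0x08->0x22 len=6 : aa 20 4f 6d 6a a9
query mem[0x24]=0x4f, mem[0x0f]=0x5f, mem[0x23]=0x20, mem[0x10]=0xe6, mem[0x27]=0xa9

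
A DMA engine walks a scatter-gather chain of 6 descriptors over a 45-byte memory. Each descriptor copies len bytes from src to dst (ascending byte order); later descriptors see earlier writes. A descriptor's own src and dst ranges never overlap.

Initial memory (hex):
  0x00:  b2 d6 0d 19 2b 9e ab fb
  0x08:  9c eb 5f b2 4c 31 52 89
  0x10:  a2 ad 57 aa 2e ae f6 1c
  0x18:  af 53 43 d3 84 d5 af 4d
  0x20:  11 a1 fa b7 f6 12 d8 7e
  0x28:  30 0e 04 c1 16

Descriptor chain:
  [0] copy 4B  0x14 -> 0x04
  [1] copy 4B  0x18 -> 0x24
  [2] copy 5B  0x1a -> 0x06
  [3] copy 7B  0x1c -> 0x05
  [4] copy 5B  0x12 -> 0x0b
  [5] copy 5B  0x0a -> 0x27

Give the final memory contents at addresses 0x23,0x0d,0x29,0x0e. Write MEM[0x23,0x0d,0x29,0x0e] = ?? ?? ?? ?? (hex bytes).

[0] 0x14->0x04 len=4 : 2e ae f6 1c
[1] 0x18->0x24 len=4 : af 53 43 d3
[2] 0x1a->0x06 len=5 : 43 d3 84 d5 af
[3] 0x1c->0x05 len=7 : 84 d5 af 4d 11 a1 fa
[4] 0x12->0x0b len=5 : 57 aa 2e ae f6
[5] 0x0a->0x27 len=5 : a1 57 aa 2e ae
query mem[0x23]=0xb7, mem[0x0d]=0x2e, mem[0x29]=0xaa, mem[0x0e]=0xae

MEM[0x23,0x0d,0x29,0x0e] = b7 2e aa ae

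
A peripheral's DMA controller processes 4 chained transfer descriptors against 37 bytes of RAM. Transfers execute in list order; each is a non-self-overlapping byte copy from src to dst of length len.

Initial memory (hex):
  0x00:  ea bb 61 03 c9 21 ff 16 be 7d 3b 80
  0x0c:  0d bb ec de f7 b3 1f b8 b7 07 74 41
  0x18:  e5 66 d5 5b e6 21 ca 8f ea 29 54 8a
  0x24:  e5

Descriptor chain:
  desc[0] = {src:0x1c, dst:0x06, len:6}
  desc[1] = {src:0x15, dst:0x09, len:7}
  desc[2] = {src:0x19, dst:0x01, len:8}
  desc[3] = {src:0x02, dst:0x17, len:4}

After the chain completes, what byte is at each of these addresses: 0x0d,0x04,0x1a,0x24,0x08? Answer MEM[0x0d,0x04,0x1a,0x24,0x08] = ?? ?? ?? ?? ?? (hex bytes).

#0 dst[0x06+6] := {0xe6,0x21,0xca,0x8f,0xea,0x29}
#1 dst[0x09+7] := {0x07,0x74,0x41,0xe5,0x66,0xd5,0x5b}
#2 dst[0x01+8] := {0x66,0xd5,0x5b,0xe6,0x21,0xca,0x8f,0xea}
#3 dst[0x17+4] := {0xd5,0x5b,0xe6,0x21}
query mem[0x0d]=0x66, mem[0x04]=0xe6, mem[0x1a]=0x21, mem[0x24]=0xe5, mem[0x08]=0xea

MEM[0x0d,0x04,0x1a,0x24,0x08] = 66 e6 21 e5 ea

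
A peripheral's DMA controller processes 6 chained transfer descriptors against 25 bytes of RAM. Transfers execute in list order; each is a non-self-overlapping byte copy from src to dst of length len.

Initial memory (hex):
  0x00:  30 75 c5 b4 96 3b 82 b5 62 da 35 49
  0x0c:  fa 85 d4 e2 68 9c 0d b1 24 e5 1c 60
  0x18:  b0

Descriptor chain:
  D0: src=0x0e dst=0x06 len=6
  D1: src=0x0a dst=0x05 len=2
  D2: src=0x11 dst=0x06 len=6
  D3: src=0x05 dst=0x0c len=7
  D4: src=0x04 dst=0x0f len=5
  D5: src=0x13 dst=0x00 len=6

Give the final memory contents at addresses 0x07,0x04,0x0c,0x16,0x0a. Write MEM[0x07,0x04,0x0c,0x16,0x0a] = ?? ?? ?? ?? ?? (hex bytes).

MEM[0x07,0x04,0x0c,0x16,0x0a] = 0d 60 0d 1c e5

#0 dst[0x06+6] := {0xd4,0xe2,0x68,0x9c,0x0d,0xb1}
#1 dst[0x05+2] := {0x0d,0xb1}
#2 dst[0x06+6] := {0x9c,0x0d,0xb1,0x24,0xe5,0x1c}
#3 dst[0x0c+7] := {0x0d,0x9c,0x0d,0xb1,0x24,0xe5,0x1c}
#4 dst[0x0f+5] := {0x96,0x0d,0x9c,0x0d,0xb1}
#5 dst[0x00+6] := {0xb1,0x24,0xe5,0x1c,0x60,0xb0}
query mem[0x07]=0x0d, mem[0x04]=0x60, mem[0x0c]=0x0d, mem[0x16]=0x1c, mem[0x0a]=0xe5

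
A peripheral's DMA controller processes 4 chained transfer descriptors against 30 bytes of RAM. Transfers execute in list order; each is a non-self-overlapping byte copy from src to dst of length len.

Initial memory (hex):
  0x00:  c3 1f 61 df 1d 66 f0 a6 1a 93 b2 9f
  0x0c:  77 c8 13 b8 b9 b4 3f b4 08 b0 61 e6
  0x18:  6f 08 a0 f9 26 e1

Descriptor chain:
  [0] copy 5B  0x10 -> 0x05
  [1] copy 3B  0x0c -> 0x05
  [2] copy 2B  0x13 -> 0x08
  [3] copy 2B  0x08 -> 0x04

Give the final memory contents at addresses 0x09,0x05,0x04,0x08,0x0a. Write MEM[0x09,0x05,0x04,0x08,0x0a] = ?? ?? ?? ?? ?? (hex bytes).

D0: mem[0x05..0x09] <- [b9 b4 3f b4 08]
D1: mem[0x05..0x07] <- [77 c8 13]
D2: mem[0x08..0x09] <- [b4 08]
D3: mem[0x04..0x05] <- [b4 08]
query mem[0x09]=0x08, mem[0x05]=0x08, mem[0x04]=0xb4, mem[0x08]=0xb4, mem[0x0a]=0xb2

MEM[0x09,0x05,0x04,0x08,0x0a] = 08 08 b4 b4 b2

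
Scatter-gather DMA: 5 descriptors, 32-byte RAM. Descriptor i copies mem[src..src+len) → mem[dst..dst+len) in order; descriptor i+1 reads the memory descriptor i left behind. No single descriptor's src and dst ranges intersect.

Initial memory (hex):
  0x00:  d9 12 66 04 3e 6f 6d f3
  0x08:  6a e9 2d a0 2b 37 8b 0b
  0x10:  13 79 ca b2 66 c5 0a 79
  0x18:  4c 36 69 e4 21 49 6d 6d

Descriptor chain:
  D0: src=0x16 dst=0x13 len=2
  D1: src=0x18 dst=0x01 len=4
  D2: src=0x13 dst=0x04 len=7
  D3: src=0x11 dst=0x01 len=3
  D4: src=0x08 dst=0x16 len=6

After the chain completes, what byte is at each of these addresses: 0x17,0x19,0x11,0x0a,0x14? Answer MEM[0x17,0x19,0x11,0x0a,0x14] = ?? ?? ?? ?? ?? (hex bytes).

MEM[0x17,0x19,0x11,0x0a,0x14] = 4c a0 79 36 79

D0: mem[0x13..0x14] <- [0a 79]
D1: mem[0x01..0x04] <- [4c 36 69 e4]
D2: mem[0x04..0x0a] <- [0a 79 c5 0a 79 4c 36]
D3: mem[0x01..0x03] <- [79 ca 0a]
D4: mem[0x16..0x1b] <- [79 4c 36 a0 2b 37]
query mem[0x17]=0x4c, mem[0x19]=0xa0, mem[0x11]=0x79, mem[0x0a]=0x36, mem[0x14]=0x79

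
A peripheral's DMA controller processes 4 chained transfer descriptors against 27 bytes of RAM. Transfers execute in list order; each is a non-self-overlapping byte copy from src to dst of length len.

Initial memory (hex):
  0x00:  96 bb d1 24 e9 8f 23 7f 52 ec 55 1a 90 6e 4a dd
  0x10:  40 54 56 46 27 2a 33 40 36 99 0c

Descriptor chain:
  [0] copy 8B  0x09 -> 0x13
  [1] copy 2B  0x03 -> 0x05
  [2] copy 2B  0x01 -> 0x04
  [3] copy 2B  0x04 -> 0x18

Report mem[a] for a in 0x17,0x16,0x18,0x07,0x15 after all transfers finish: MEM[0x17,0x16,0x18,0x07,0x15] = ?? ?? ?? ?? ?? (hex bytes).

MEM[0x17,0x16,0x18,0x07,0x15] = 6e 90 bb 7f 1a

#0 dst[0x13+8] := {0xec,0x55,0x1a,0x90,0x6e,0x4a,0xdd,0x40}
#1 dst[0x05+2] := {0x24,0xe9}
#2 dst[0x04+2] := {0xbb,0xd1}
#3 dst[0x18+2] := {0xbb,0xd1}
query mem[0x17]=0x6e, mem[0x16]=0x90, mem[0x18]=0xbb, mem[0x07]=0x7f, mem[0x15]=0x1a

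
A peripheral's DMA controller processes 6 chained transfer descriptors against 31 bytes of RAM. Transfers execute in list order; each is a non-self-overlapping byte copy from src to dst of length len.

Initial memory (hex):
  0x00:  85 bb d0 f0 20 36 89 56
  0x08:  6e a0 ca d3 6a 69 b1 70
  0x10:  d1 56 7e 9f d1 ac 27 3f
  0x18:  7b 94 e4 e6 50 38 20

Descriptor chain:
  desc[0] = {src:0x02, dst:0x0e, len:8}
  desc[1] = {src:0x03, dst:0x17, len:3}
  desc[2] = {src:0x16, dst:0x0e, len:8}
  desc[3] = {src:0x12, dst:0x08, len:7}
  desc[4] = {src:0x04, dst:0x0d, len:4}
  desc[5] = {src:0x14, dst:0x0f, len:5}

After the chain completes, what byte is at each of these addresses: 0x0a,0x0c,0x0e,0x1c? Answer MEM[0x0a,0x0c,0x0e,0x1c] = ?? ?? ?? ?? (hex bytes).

  after D0: wrote 8B at 0x0e = d0f0203689566ea0
  after D1: wrote 3B at 0x17 = f02036
  after D2: wrote 8B at 0x0e = 27f02036e4e65038
  after D3: wrote 7B at 0x08 = e4e6503827f020
  after D4: wrote 4B at 0x0d = 20368956
  after D5: wrote 5B at 0x0f = 503827f020
query mem[0x0a]=0x50, mem[0x0c]=0x27, mem[0x0e]=0x36, mem[0x1c]=0x50

MEM[0x0a,0x0c,0x0e,0x1c] = 50 27 36 50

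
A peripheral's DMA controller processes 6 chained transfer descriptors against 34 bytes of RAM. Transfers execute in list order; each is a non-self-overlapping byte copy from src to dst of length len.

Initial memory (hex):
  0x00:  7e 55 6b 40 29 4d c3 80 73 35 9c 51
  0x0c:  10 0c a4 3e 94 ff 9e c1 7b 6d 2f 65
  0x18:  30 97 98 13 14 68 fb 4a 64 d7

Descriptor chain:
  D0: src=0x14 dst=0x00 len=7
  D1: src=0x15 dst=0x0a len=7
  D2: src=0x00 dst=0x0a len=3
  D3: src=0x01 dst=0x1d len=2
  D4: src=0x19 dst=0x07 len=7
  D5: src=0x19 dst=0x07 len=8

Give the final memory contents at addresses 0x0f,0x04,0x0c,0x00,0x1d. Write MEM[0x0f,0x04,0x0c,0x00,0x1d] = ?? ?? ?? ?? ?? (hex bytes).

#0 dst[0x00+7] := {0x7b,0x6d,0x2f,0x65,0x30,0x97,0x98}
#1 dst[0x0a+7] := {0x6d,0x2f,0x65,0x30,0x97,0x98,0x13}
#2 dst[0x0a+3] := {0x7b,0x6d,0x2f}
#3 dst[0x1d+2] := {0x6d,0x2f}
#4 dst[0x07+7] := {0x97,0x98,0x13,0x14,0x6d,0x2f,0x4a}
#5 dst[0x07+8] := {0x97,0x98,0x13,0x14,0x6d,0x2f,0x4a,0x64}
query mem[0x0f]=0x98, mem[0x04]=0x30, mem[0x0c]=0x2f, mem[0x00]=0x7b, mem[0x1d]=0x6d

MEM[0x0f,0x04,0x0c,0x00,0x1d] = 98 30 2f 7b 6d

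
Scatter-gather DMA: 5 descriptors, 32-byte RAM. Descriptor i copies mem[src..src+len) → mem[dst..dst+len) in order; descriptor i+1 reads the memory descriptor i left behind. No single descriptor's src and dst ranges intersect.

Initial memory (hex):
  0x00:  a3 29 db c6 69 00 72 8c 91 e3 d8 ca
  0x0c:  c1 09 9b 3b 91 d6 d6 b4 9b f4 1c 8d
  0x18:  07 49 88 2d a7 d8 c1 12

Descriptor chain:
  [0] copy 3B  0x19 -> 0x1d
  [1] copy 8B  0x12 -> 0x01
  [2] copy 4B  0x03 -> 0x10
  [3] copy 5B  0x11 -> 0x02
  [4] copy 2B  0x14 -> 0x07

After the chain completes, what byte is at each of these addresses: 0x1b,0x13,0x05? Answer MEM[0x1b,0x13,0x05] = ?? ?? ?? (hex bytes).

MEM[0x1b,0x13,0x05] = 2d 8d 9b

#0 dst[0x1d+3] := {0x49,0x88,0x2d}
#1 dst[0x01+8] := {0xd6,0xb4,0x9b,0xf4,0x1c,0x8d,0x07,0x49}
#2 dst[0x10+4] := {0x9b,0xf4,0x1c,0x8d}
#3 dst[0x02+5] := {0xf4,0x1c,0x8d,0x9b,0xf4}
#4 dst[0x07+2] := {0x9b,0xf4}
query mem[0x1b]=0x2d, mem[0x13]=0x8d, mem[0x05]=0x9b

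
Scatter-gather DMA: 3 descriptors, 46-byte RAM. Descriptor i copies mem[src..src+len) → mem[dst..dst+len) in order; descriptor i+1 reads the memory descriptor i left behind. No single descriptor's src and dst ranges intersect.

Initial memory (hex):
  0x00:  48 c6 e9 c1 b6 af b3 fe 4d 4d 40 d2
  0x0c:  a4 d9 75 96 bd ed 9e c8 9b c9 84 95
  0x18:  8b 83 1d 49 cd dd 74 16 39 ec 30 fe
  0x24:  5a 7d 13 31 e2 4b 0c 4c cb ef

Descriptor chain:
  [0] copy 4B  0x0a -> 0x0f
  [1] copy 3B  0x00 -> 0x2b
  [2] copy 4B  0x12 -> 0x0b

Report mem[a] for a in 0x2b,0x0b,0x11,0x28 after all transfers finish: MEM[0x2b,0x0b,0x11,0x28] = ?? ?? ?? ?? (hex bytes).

D0: mem[0x0f..0x12] <- [40 d2 a4 d9]
D1: mem[0x2b..0x2d] <- [48 c6 e9]
D2: mem[0x0b..0x0e] <- [d9 c8 9b c9]
query mem[0x2b]=0x48, mem[0x0b]=0xd9, mem[0x11]=0xa4, mem[0x28]=0xe2

MEM[0x2b,0x0b,0x11,0x28] = 48 d9 a4 e2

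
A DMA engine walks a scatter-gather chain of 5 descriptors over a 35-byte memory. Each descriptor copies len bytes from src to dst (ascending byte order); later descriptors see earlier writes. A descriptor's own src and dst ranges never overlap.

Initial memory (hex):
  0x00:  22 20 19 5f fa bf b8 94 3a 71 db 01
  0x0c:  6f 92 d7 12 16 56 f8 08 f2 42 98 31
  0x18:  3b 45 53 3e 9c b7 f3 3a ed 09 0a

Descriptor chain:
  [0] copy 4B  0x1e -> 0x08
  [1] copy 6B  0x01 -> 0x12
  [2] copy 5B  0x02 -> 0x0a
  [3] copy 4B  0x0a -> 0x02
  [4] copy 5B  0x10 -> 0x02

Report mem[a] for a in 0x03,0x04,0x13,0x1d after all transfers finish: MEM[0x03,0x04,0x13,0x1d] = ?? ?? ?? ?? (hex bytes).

MEM[0x03,0x04,0x13,0x1d] = 56 20 19 b7

[0] 0x1e->0x08 len=4 : f3 3a ed 09
[1] 0x01->0x12 len=6 : 20 19 5f fa bf b8
[2] 0x02->0x0a len=5 : 19 5f fa bf b8
[3] 0x0a->0x02 len=4 : 19 5f fa bf
[4] 0x10->0x02 len=5 : 16 56 20 19 5f
query mem[0x03]=0x56, mem[0x04]=0x20, mem[0x13]=0x19, mem[0x1d]=0xb7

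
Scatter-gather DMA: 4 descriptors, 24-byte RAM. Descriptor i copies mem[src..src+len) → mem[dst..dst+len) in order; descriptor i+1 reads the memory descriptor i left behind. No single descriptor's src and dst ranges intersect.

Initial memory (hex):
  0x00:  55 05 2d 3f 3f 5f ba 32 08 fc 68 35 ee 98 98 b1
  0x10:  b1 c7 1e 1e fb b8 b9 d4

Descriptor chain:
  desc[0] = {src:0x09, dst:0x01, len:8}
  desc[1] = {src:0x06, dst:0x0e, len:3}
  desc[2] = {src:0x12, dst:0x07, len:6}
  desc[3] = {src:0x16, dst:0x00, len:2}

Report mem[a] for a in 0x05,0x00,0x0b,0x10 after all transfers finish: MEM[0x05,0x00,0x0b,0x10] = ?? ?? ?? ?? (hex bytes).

MEM[0x05,0x00,0x0b,0x10] = 98 b9 b9 b1

D0: mem[0x01..0x08] <- [fc 68 35 ee 98 98 b1 b1]
D1: mem[0x0e..0x10] <- [98 b1 b1]
D2: mem[0x07..0x0c] <- [1e 1e fb b8 b9 d4]
D3: mem[0x00..0x01] <- [b9 d4]
query mem[0x05]=0x98, mem[0x00]=0xb9, mem[0x0b]=0xb9, mem[0x10]=0xb1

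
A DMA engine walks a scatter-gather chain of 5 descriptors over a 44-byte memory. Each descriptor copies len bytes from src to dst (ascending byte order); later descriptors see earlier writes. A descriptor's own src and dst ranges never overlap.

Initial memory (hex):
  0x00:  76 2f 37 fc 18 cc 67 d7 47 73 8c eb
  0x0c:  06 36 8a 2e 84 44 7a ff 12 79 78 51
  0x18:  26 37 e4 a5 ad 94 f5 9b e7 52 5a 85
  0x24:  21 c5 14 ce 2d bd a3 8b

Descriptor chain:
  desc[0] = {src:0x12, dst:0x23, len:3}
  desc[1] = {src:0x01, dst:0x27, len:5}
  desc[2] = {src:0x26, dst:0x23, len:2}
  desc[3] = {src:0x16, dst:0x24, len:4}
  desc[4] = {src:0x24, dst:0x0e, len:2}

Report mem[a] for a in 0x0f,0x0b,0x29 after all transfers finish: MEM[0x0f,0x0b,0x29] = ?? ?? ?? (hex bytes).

  after D0: wrote 3B at 0x23 = 7aff12
  after D1: wrote 5B at 0x27 = 2f37fc18cc
  after D2: wrote 2B at 0x23 = 142f
  after D3: wrote 4B at 0x24 = 78512637
  after D4: wrote 2B at 0x0e = 7851
query mem[0x0f]=0x51, mem[0x0b]=0xeb, mem[0x29]=0xfc

MEM[0x0f,0x0b,0x29] = 51 eb fc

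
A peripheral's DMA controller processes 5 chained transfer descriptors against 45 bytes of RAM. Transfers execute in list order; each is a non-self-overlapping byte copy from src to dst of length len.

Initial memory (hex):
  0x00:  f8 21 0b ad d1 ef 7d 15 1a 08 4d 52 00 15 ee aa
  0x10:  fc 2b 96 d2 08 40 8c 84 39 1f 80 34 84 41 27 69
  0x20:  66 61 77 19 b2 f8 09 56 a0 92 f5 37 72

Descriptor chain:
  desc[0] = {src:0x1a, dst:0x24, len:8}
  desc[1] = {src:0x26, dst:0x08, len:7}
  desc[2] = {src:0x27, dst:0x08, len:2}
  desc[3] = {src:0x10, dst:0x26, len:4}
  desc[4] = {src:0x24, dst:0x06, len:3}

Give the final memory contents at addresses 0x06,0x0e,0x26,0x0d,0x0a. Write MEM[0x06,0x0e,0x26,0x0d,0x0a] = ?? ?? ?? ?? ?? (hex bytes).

[0] 0x1a->0x24 len=8 : 80 34 84 41 27 69 66 61
[1] 0x26->0x08 len=7 : 84 41 27 69 66 61 72
[2] 0x27->0x08 len=2 : 41 27
[3] 0x10->0x26 len=4 : fc 2b 96 d2
[4] 0x24->0x06 len=3 : 80 34 fc
query mem[0x06]=0x80, mem[0x0e]=0x72, mem[0x26]=0xfc, mem[0x0d]=0x61, mem[0x0a]=0x27

MEM[0x06,0x0e,0x26,0x0d,0x0a] = 80 72 fc 61 27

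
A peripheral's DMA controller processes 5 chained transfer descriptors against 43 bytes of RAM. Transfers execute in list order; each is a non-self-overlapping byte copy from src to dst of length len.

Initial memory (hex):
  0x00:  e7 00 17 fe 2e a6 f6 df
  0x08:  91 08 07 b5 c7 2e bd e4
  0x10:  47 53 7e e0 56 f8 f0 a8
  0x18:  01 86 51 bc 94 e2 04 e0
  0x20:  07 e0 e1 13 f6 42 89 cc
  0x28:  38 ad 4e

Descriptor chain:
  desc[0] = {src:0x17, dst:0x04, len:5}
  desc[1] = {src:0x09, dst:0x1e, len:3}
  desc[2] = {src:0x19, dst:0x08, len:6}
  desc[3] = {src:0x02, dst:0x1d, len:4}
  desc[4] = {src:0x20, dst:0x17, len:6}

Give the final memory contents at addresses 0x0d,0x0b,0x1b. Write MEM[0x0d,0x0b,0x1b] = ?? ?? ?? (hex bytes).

D0: mem[0x04..0x08] <- [a8 01 86 51 bc]
D1: mem[0x1e..0x20] <- [08 07 b5]
D2: mem[0x08..0x0d] <- [86 51 bc 94 e2 08]
D3: mem[0x1d..0x20] <- [17 fe a8 01]
D4: mem[0x17..0x1c] <- [01 e0 e1 13 f6 42]
query mem[0x0d]=0x08, mem[0x0b]=0x94, mem[0x1b]=0xf6

MEM[0x0d,0x0b,0x1b] = 08 94 f6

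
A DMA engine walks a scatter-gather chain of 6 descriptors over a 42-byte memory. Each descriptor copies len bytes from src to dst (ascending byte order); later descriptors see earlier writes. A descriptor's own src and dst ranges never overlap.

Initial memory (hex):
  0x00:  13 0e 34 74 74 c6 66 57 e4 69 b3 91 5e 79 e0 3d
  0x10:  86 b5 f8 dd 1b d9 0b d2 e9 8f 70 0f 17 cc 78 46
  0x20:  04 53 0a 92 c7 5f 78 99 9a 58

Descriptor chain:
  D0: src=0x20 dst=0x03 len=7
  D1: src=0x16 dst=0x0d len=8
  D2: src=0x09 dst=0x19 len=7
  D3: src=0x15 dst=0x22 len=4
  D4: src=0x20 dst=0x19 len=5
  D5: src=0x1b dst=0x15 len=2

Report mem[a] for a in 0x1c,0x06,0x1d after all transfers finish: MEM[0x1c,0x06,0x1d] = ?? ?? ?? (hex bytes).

MEM[0x1c,0x06,0x1d] = 0b 92 d2

  after D0: wrote 7B at 0x03 = 04530a92c75f78
  after D1: wrote 8B at 0x0d = 0bd2e98f700f17cc
  after D2: wrote 7B at 0x19 = 78b3915e0bd2e9
  after D3: wrote 4B at 0x22 = d90bd2e9
  after D4: wrote 5B at 0x19 = 0453d90bd2
  after D5: wrote 2B at 0x15 = d90b
query mem[0x1c]=0x0b, mem[0x06]=0x92, mem[0x1d]=0xd2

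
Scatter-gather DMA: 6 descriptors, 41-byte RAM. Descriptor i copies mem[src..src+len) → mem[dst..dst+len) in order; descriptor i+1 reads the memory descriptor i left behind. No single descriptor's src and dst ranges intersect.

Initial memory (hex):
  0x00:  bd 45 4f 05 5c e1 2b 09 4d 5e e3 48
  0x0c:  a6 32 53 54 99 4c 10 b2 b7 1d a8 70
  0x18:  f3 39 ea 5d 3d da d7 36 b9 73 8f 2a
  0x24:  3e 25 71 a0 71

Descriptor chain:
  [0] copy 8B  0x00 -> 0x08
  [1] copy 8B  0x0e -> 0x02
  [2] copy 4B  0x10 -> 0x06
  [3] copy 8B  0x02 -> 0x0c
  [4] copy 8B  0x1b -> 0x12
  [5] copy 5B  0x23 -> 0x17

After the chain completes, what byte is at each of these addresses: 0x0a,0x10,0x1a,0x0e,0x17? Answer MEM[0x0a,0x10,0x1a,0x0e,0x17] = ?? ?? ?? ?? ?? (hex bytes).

MEM[0x0a,0x10,0x1a,0x0e,0x17] = 4f 99 71 99 2a

#0 dst[0x08+8] := {0xbd,0x45,0x4f,0x05,0x5c,0xe1,0x2b,0x09}
#1 dst[0x02+8] := {0x2b,0x09,0x99,0x4c,0x10,0xb2,0xb7,0x1d}
#2 dst[0x06+4] := {0x99,0x4c,0x10,0xb2}
#3 dst[0x0c+8] := {0x2b,0x09,0x99,0x4c,0x99,0x4c,0x10,0xb2}
#4 dst[0x12+8] := {0x5d,0x3d,0xda,0xd7,0x36,0xb9,0x73,0x8f}
#5 dst[0x17+5] := {0x2a,0x3e,0x25,0x71,0xa0}
query mem[0x0a]=0x4f, mem[0x10]=0x99, mem[0x1a]=0x71, mem[0x0e]=0x99, mem[0x17]=0x2a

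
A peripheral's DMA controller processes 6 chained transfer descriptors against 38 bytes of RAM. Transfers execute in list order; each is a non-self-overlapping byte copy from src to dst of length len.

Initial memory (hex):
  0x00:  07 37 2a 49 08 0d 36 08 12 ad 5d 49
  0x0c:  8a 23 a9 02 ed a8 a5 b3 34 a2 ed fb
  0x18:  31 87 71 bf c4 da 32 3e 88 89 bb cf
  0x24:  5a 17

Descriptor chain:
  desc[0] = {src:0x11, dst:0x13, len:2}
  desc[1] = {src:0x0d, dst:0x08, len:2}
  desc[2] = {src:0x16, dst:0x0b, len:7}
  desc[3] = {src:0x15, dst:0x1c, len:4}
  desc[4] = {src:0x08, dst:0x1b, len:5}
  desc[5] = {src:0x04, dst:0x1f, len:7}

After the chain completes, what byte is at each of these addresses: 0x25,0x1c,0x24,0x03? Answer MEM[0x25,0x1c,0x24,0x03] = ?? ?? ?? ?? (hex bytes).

#0 dst[0x13+2] := {0xa8,0xa5}
#1 dst[0x08+2] := {0x23,0xa9}
#2 dst[0x0b+7] := {0xed,0xfb,0x31,0x87,0x71,0xbf,0xc4}
#3 dst[0x1c+4] := {0xa2,0xed,0xfb,0x31}
#4 dst[0x1b+5] := {0x23,0xa9,0x5d,0xed,0xfb}
#5 dst[0x1f+7] := {0x08,0x0d,0x36,0x08,0x23,0xa9,0x5d}
query mem[0x25]=0x5d, mem[0x1c]=0xa9, mem[0x24]=0xa9, mem[0x03]=0x49

MEM[0x25,0x1c,0x24,0x03] = 5d a9 a9 49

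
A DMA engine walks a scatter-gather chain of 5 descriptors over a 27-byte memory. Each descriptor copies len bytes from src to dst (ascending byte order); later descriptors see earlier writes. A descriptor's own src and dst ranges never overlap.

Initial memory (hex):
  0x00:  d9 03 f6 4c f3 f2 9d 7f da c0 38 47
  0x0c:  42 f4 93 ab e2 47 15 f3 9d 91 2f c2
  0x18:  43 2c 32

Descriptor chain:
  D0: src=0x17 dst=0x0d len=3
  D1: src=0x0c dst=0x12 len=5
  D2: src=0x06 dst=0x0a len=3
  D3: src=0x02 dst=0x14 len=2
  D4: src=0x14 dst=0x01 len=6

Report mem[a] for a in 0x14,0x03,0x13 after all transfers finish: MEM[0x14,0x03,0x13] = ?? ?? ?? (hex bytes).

MEM[0x14,0x03,0x13] = f6 e2 c2

D0: mem[0x0d..0x0f] <- [c2 43 2c]
D1: mem[0x12..0x16] <- [42 c2 43 2c e2]
D2: mem[0x0a..0x0c] <- [9d 7f da]
D3: mem[0x14..0x15] <- [f6 4c]
D4: mem[0x01..0x06] <- [f6 4c e2 c2 43 2c]
query mem[0x14]=0xf6, mem[0x03]=0xe2, mem[0x13]=0xc2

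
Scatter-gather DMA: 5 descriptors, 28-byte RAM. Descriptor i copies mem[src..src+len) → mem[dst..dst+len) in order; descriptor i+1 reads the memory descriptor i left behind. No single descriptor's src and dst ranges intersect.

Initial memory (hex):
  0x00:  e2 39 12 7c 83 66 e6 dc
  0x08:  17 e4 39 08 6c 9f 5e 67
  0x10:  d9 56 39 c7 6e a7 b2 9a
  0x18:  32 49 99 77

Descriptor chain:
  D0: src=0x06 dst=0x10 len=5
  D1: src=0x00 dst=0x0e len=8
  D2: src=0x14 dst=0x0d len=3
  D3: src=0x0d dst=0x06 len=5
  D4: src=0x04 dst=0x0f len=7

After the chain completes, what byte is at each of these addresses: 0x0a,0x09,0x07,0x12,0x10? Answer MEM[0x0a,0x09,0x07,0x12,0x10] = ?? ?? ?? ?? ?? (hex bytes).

#0 dst[0x10+5] := {0xe6,0xdc,0x17,0xe4,0x39}
#1 dst[0x0e+8] := {0xe2,0x39,0x12,0x7c,0x83,0x66,0xe6,0xdc}
#2 dst[0x0d+3] := {0xe6,0xdc,0xb2}
#3 dst[0x06+5] := {0xe6,0xdc,0xb2,0x12,0x7c}
#4 dst[0x0f+7] := {0x83,0x66,0xe6,0xdc,0xb2,0x12,0x7c}
query mem[0x0a]=0x7c, mem[0x09]=0x12, mem[0x07]=0xdc, mem[0x12]=0xdc, mem[0x10]=0x66

MEM[0x0a,0x09,0x07,0x12,0x10] = 7c 12 dc dc 66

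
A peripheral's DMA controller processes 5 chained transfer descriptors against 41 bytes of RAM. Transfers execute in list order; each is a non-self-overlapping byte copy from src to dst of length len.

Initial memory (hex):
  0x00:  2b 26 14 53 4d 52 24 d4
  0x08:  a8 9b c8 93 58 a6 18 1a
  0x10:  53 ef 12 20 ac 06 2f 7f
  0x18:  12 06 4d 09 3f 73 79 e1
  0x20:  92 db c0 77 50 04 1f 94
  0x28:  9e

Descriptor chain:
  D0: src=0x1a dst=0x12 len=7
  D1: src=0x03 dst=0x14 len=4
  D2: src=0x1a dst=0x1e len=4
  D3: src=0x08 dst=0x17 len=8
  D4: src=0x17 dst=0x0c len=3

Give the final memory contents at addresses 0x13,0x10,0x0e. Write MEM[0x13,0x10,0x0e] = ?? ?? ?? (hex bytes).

#0 dst[0x12+7] := {0x4d,0x09,0x3f,0x73,0x79,0xe1,0x92}
#1 dst[0x14+4] := {0x53,0x4d,0x52,0x24}
#2 dst[0x1e+4] := {0x4d,0x09,0x3f,0x73}
#3 dst[0x17+8] := {0xa8,0x9b,0xc8,0x93,0x58,0xa6,0x18,0x1a}
#4 dst[0x0c+3] := {0xa8,0x9b,0xc8}
query mem[0x13]=0x09, mem[0x10]=0x53, mem[0x0e]=0xc8

MEM[0x13,0x10,0x0e] = 09 53 c8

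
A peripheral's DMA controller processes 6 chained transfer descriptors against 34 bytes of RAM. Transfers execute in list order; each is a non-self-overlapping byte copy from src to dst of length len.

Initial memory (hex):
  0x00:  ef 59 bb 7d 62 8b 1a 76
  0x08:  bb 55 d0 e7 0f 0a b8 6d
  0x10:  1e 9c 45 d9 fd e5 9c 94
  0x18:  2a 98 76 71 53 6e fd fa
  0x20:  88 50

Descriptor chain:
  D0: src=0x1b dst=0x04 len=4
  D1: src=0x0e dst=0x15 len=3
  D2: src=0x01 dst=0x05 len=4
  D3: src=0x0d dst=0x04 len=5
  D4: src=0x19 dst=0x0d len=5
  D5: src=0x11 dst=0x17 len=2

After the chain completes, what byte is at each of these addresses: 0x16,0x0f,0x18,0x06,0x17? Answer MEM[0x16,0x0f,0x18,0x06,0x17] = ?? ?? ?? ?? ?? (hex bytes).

D0: mem[0x04..0x07] <- [71 53 6e fd]
D1: mem[0x15..0x17] <- [b8 6d 1e]
D2: mem[0x05..0x08] <- [59 bb 7d 71]
D3: mem[0x04..0x08] <- [0a b8 6d 1e 9c]
D4: mem[0x0d..0x11] <- [98 76 71 53 6e]
D5: mem[0x17..0x18] <- [6e 45]
query mem[0x16]=0x6d, mem[0x0f]=0x71, mem[0x18]=0x45, mem[0x06]=0x6d, mem[0x17]=0x6e

MEM[0x16,0x0f,0x18,0x06,0x17] = 6d 71 45 6d 6e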